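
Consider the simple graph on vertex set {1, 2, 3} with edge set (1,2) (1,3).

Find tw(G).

1

A width-1 tree decomposition is:
Bags: B1 = {1, 3}  B2 = {1, 2}
Tree: B1–B2
Each bag holds 2 vertices, so the decomposition has width 1, which upper-bounds the treewidth. Any graph with an edge has treewidth ≥ 1, and G has the edge 3–1. The upper and lower bounds meet at 1, so that is the treewidth.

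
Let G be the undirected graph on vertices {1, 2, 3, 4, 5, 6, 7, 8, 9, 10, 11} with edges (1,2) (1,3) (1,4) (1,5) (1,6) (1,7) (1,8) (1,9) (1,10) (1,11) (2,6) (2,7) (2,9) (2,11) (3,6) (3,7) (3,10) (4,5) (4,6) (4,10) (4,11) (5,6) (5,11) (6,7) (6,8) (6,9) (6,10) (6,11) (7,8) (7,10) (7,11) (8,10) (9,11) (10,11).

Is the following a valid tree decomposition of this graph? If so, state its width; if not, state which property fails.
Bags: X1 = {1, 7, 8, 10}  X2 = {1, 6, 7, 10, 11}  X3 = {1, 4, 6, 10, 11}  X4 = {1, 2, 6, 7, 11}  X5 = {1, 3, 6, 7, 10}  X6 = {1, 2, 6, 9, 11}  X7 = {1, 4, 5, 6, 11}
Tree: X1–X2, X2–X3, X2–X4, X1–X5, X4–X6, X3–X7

A tree decomposition must satisfy three properties: every vertex lies in some bag; for every edge, both endpoints lie together in some bag; and for every vertex, the bags containing it form a connected subtree. Here edge (6,8) lies in no bag, so the decomposition is invalid.

No — edge (6,8) lies in no bag.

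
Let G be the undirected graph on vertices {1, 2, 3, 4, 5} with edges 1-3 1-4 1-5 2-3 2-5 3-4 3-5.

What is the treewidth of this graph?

2

A width-2 tree decomposition is:
Bags: B1 = {1, 3, 5}  B2 = {2, 3, 5}  B3 = {1, 3, 4}
Tree: B1–B2, B1–B3
The largest bag has 3 vertices, giving width 2; this decomposition certifies tw(G) ≤ 2. Conversely, {1, 3, 4} is a clique of size 3, and the vertices of any clique must share a bag in every tree decomposition; so some bag has ≥ 3 vertices and tw(G) ≥ 2. Combining the bounds, tw(G) = 2.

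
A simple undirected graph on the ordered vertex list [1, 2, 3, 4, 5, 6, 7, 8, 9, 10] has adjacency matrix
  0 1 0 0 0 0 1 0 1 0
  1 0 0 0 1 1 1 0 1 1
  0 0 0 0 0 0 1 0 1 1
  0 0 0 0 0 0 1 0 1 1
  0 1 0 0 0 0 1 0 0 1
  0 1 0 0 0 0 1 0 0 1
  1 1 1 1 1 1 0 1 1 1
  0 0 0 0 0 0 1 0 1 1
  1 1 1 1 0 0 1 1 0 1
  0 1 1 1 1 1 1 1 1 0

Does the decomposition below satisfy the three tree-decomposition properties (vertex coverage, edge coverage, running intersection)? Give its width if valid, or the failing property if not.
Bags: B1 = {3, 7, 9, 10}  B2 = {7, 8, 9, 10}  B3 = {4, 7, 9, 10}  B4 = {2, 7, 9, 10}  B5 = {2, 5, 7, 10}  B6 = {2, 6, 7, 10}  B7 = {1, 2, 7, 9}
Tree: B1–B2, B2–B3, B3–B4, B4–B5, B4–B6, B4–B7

Yes; width 3.

Checking the three conditions: (i) the bags cover all of {1, 2, 3, 4, 5, 6, 7, 8, 9, 10}; (ii) for each edge, some bag contains both endpoints; (iii) the bags containing any fixed vertex form a subtree. All hold, so the decomposition is valid with width 4 − 1 = 3.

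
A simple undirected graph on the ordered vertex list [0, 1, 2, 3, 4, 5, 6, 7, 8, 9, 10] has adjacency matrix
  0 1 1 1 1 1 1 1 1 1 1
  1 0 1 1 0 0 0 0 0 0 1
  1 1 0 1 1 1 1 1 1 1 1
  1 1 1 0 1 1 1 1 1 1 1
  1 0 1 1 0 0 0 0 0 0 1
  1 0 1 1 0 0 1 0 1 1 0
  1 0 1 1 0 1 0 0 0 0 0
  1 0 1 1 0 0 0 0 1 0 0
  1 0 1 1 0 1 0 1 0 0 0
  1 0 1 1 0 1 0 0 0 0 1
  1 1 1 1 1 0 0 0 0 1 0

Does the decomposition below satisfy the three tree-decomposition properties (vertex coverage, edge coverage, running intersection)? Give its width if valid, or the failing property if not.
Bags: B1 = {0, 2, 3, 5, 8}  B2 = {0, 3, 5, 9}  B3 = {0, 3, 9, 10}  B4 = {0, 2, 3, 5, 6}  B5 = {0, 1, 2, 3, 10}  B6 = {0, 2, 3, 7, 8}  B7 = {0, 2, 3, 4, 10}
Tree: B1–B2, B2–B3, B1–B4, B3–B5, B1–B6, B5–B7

No — edge (2,9) lies in no bag.

A tree decomposition must satisfy three properties: every vertex lies in some bag; for every edge, both endpoints lie together in some bag; and for every vertex, the bags containing it form a connected subtree. Here edge (2,9) lies in no bag, so the decomposition is invalid.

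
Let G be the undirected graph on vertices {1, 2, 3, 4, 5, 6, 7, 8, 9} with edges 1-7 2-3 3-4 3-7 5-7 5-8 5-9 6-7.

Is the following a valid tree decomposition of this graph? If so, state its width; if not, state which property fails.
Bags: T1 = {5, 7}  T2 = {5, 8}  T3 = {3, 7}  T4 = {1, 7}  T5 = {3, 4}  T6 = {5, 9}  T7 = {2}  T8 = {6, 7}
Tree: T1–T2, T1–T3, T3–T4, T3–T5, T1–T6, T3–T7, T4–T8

No — edge (3,2) lies in no bag.

A tree decomposition must satisfy three properties: every vertex lies in some bag; for every edge, both endpoints lie together in some bag; and for every vertex, the bags containing it form a connected subtree. Here edge (3,2) lies in no bag, so the decomposition is invalid.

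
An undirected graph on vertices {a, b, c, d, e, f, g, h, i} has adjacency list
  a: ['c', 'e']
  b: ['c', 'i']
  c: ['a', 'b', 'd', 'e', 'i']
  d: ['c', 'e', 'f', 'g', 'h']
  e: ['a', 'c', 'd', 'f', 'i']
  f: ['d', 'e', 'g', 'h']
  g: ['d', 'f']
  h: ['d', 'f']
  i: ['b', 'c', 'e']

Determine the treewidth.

A width-2 tree decomposition is:
Bags: B1 = {d, e, f}  B2 = {c, d, e}  B3 = {d, f, h}  B4 = {a, c, e}  B5 = {d, f, g}  B6 = {c, e, i}  B7 = {b, c, i}
Tree: B1–B2, B1–B3, B2–B4, B3–B5, B2–B6, B6–B7
Every bag has size at most 3, so the width is 3 − 1 = 2 and tw(G) ≤ 2. Conversely, {c, d, e} is a clique of size 3, and the vertices of any clique must share a bag in every tree decomposition; so some bag has ≥ 3 vertices and tw(G) ≥ 2. Hence tw(G) = 2 exactly.

2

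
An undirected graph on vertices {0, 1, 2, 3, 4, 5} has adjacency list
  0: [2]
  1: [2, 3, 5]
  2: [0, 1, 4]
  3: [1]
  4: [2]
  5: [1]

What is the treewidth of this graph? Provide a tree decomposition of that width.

Treewidth 1.
One such decomposition:
Bags: B1 = {1, 5}  B2 = {1, 2}  B3 = {1, 3}  B4 = {2, 4}  B5 = {0, 2}
Tree: B1–B2, B1–B3, B2–B4, B2–B5

Each bag holds 2 vertices, so the decomposition has width 1, which upper-bounds the treewidth. Since G has at least one edge (e.g. 1–5), it is not an edgeless graph, so tw(G) ≥ 1. The upper and lower bounds meet at 1, so that is the treewidth.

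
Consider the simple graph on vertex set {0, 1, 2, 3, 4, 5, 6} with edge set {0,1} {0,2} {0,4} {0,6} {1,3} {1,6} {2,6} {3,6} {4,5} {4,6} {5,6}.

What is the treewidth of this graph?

A width-2 tree decomposition is:
Bags: B1 = {1, 3, 6}  B2 = {0, 1, 6}  B3 = {0, 2, 6}  B4 = {0, 4, 6}  B5 = {4, 5, 6}
Tree: B1–B2, B2–B3, B3–B4, B4–B5
Each bag holds 3 vertices, so the decomposition has width 2, which upper-bounds the treewidth. Conversely, {0, 1, 6} is a clique of size 3, and the vertices of any clique must share a bag in every tree decomposition; so some bag has ≥ 3 vertices and tw(G) ≥ 2. Hence tw(G) = 2 exactly.

2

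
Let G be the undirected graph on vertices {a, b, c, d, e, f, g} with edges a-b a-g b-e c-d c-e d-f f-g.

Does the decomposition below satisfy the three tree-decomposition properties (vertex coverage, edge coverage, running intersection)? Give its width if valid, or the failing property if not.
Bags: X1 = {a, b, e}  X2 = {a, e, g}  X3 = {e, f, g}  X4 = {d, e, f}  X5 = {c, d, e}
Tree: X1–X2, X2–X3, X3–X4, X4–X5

Yes; width 2.

Every vertex of G appears in some bag (union = {a, b, c, d, e, f, g}); every edge is covered by a bag; and for each vertex v the set of bags containing v is connected in the bag tree. The decomposition is therefore valid. The largest bag has 3 vertices, so the width is 2.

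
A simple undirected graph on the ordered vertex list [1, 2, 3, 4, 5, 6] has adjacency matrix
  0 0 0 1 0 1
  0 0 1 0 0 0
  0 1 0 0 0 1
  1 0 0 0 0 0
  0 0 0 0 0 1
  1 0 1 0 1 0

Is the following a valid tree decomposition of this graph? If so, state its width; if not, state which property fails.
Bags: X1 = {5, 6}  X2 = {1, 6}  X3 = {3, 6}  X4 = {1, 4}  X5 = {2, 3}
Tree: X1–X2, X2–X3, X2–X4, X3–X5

Vertex coverage: the bags together contain {1, 2, 3, 4, 5, 6}, the full vertex set. Edge coverage: each edge of G has both endpoints in at least one bag. Running intersection: for every vertex, the bags containing it form a connected subtree. All three properties hold, so this is a valid tree decomposition of width max|bag| − 1 = 1, and hence tw(G) ≤ 1.

Yes; width 1.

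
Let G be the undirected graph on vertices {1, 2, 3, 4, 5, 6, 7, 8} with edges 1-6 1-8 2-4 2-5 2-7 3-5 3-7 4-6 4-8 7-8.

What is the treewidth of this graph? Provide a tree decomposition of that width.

Each bag holds 3 vertices, so the decomposition has width 2, which upper-bounds the treewidth. Since 3–5–2–7–3 is a cycle in G, G is not acyclic. Forests are exactly the graphs of treewidth ≤ 1, so tw(G) ≥ 2. Combining the bounds, tw(G) = 2.

Treewidth 2.
Bags: B1 = {3, 5, 7}  B2 = {2, 5, 7}  B3 = {2, 7, 8}  B4 = {2, 4, 8}  B5 = {1, 4, 8}  B6 = {1, 4, 6}
Tree: B1–B2, B2–B3, B3–B4, B4–B5, B5–B6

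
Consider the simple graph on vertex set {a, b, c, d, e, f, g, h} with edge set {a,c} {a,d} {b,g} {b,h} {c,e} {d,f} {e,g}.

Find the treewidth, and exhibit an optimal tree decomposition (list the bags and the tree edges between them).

The largest bag has 2 vertices, giving width 1; this decomposition certifies tw(G) ≤ 1. Since G has at least one edge (e.g. f–d), it is not an edgeless graph, so tw(G) ≥ 1. The upper and lower bounds meet at 1, so that is the treewidth.

Treewidth 1.
Bags: B1 = {d, f}  B2 = {a, d}  B3 = {a, c}  B4 = {c, e}  B5 = {e, g}  B6 = {b, g}  B7 = {b, h}
Tree: B1–B2, B2–B3, B3–B4, B4–B5, B5–B6, B6–B7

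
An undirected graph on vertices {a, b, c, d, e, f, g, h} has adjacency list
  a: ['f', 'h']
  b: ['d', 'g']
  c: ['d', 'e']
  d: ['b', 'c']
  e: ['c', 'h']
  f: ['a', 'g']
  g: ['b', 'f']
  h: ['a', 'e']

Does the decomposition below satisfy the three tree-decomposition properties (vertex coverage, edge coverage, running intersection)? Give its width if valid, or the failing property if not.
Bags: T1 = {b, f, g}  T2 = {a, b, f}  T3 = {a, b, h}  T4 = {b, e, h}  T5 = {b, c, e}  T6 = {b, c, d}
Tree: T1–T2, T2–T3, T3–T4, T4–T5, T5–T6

Yes; width 2.

Vertex coverage: the bags together contain {a, b, c, d, e, f, g, h}, the full vertex set. Edge coverage: each edge of G has both endpoints in at least one bag. Running intersection: for every vertex, the bags containing it form a connected subtree. All three properties hold, so this is a valid tree decomposition of width max|bag| − 1 = 2, and hence tw(G) ≤ 2.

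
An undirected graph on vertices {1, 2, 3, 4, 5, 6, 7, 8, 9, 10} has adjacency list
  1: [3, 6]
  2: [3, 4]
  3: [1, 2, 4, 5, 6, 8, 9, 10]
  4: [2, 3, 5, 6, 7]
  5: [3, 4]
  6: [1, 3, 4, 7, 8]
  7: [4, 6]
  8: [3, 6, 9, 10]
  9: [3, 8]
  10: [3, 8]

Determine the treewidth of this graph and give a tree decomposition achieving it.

Treewidth 2.
Bags: B1 = {2, 3, 4}  B2 = {3, 4, 6}  B3 = {3, 6, 8}  B4 = {3, 4, 5}  B5 = {3, 8, 10}  B6 = {1, 3, 6}  B7 = {4, 6, 7}  B8 = {3, 8, 9}
Tree: B1–B2, B2–B3, B2–B4, B3–B5, B3–B6, B2–B7, B5–B8

Every bag has size at most 3, so the width is 3 − 1 = 2 and tw(G) ≤ 2. For the lower bound, the 3 vertices {1, 3, 6} are pairwise adjacent, and any tree decomposition puts a clique entirely inside one bag — forcing width ≥ 2. Hence tw(G) = 2 exactly.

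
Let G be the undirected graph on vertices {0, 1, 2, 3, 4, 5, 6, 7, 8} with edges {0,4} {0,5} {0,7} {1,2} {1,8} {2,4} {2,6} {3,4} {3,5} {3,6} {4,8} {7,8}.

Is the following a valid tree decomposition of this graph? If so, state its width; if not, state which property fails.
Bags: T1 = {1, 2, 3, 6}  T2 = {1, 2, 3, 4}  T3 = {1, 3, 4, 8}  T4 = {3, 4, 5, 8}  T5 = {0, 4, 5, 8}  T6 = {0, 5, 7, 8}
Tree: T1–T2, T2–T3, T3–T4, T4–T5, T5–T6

Vertex coverage: the bags together contain {0, 1, 2, 3, 4, 5, 6, 7, 8}, the full vertex set. Edge coverage: each edge of G has both endpoints in at least one bag. Running intersection: for every vertex, the bags containing it form a connected subtree. All three properties hold, so this is a valid tree decomposition of width max|bag| − 1 = 3, and hence tw(G) ≤ 3.

Yes; width 3.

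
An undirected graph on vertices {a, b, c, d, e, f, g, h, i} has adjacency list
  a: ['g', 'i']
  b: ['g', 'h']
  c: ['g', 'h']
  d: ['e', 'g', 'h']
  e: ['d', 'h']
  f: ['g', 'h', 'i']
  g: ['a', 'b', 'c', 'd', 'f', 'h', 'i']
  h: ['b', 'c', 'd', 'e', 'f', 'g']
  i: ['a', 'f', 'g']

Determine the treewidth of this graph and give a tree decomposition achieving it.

Treewidth 2.
Bags: B1 = {f, g, h}  B2 = {f, g, i}  B3 = {a, g, i}  B4 = {d, g, h}  B5 = {c, g, h}  B6 = {d, e, h}  B7 = {b, g, h}
Tree: B1–B2, B2–B3, B1–B4, B1–B5, B4–B6, B5–B7

The largest bag has 3 vertices, giving width 2; this decomposition certifies tw(G) ≤ 2. On the other hand G contains the 3-clique {d, g, h}. A clique must lie in a single bag of any decomposition, so no decomposition can have width below 2. The upper and lower bounds meet at 2, so that is the treewidth.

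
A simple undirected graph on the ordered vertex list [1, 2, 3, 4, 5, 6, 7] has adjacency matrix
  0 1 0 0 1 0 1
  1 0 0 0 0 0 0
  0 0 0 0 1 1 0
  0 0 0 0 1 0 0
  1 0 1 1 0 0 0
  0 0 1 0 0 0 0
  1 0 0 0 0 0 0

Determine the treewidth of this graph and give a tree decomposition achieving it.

The largest bag has 2 vertices, giving width 1; this decomposition certifies tw(G) ≤ 1. Any graph with an edge has treewidth ≥ 1, and G has the edge 5–1. The upper and lower bounds meet at 1, so that is the treewidth.

Treewidth 1.
One such decomposition:
Bags: B1 = {1, 5}  B2 = {1, 7}  B3 = {1, 2}  B4 = {4, 5}  B5 = {3, 5}  B6 = {3, 6}
Tree: B1–B2, B1–B3, B1–B4, B4–B5, B5–B6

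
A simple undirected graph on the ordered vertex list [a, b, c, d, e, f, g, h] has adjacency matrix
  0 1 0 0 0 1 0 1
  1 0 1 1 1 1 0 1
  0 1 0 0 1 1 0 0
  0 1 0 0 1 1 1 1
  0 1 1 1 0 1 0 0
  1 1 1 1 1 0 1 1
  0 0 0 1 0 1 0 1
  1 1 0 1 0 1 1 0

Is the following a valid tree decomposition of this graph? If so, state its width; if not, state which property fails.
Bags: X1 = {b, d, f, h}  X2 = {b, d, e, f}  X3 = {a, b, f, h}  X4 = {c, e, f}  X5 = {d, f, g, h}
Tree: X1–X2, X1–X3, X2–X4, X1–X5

No — edge (b,c) lies in no bag.

A tree decomposition must satisfy three properties: every vertex lies in some bag; for every edge, both endpoints lie together in some bag; and for every vertex, the bags containing it form a connected subtree. Here edge (b,c) lies in no bag, so the decomposition is invalid.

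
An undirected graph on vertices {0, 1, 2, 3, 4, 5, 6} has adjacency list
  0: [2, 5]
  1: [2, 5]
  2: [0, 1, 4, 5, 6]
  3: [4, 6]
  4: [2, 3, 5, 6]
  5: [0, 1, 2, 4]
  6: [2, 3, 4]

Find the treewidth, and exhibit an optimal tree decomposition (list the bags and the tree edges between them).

The largest bag has 3 vertices, giving width 2; this decomposition certifies tw(G) ≤ 2. For the lower bound, the 3 vertices {0, 2, 5} are pairwise adjacent, and any tree decomposition puts a clique entirely inside one bag — forcing width ≥ 2. The upper and lower bounds meet at 2, so that is the treewidth.

Treewidth 2.
Bags: B1 = {2, 4, 6}  B2 = {3, 4, 6}  B3 = {2, 4, 5}  B4 = {1, 2, 5}  B5 = {0, 2, 5}
Tree: B1–B2, B1–B3, B3–B4, B3–B5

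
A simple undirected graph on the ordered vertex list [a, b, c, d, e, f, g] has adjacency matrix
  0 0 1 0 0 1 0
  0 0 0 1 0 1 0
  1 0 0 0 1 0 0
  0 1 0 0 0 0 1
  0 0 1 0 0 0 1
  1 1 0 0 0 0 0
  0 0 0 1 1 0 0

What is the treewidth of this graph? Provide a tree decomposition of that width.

Treewidth 2.
One optimal decomposition is:
Bags: B1 = {b, d, g}  B2 = {b, f, g}  B3 = {a, f, g}  B4 = {a, c, g}  B5 = {c, e, g}
Tree: B1–B2, B2–B3, B3–B4, B4–B5

Every bag has size at most 3, so the width is 3 − 1 = 2 and tw(G) ≤ 2. The edges g–d–b–f–a–c–e–g form a cycle, so G is not a tree and its treewidth is at least 2. Combining the bounds, tw(G) = 2.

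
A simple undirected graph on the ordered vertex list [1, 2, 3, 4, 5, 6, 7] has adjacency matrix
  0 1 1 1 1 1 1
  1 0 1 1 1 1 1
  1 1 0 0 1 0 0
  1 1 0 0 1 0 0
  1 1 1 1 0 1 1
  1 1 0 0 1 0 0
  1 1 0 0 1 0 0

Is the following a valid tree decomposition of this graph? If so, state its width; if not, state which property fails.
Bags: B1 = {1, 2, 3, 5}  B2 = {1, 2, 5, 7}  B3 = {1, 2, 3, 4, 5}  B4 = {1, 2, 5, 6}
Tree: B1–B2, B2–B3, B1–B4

No — bags containing vertex 3 are not connected in the tree.

A tree decomposition must satisfy three properties: every vertex lies in some bag; for every edge, both endpoints lie together in some bag; and for every vertex, the bags containing it form a connected subtree. Here bags containing vertex 3 are not connected in the tree, so the decomposition is invalid.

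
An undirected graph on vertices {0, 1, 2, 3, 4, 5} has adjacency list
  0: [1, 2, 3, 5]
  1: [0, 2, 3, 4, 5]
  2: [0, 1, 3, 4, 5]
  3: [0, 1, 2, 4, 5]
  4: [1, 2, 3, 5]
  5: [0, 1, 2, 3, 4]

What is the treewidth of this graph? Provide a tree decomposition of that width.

Treewidth 4.
One such decomposition:
Bags: B1 = {1, 2, 3, 4, 5}  B2 = {0, 1, 2, 3, 5}
Tree: B1–B2

Every bag has size at most 5, so the width is 5 − 1 = 4 and tw(G) ≤ 4. For the lower bound, the 5 vertices {0, 1, 2, 3, 5} are pairwise adjacent, and any tree decomposition puts a clique entirely inside one bag — forcing width ≥ 4. Therefore the treewidth is 4.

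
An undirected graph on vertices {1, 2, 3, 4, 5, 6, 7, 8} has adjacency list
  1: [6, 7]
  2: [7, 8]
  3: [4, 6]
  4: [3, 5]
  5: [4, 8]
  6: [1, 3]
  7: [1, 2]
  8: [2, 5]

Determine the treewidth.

A width-2 tree decomposition is:
Bags: B1 = {3, 4, 6}  B2 = {1, 4, 6}  B3 = {1, 4, 7}  B4 = {2, 4, 7}  B5 = {2, 4, 8}  B6 = {4, 5, 8}
Tree: B1–B2, B2–B3, B3–B4, B4–B5, B5–B6
Each bag holds 3 vertices, so the decomposition has width 2, which upper-bounds the treewidth. The edges 4–3–6–1–7–2–8–5–4 form a cycle, so G is not a tree and its treewidth is at least 2. Combining the bounds, tw(G) = 2.

2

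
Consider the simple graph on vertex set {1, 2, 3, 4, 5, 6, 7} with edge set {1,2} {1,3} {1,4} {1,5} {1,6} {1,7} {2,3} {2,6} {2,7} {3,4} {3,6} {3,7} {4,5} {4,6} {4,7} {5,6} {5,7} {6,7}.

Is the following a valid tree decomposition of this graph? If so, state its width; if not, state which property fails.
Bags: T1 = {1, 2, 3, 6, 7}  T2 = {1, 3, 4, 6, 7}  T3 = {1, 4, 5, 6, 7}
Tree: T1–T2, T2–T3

Yes; width 4.

Vertex coverage: the bags together contain {1, 2, 3, 4, 5, 6, 7}, the full vertex set. Edge coverage: each edge of G has both endpoints in at least one bag. Running intersection: for every vertex, the bags containing it form a connected subtree. All three properties hold, so this is a valid tree decomposition of width max|bag| − 1 = 4, and hence tw(G) ≤ 4.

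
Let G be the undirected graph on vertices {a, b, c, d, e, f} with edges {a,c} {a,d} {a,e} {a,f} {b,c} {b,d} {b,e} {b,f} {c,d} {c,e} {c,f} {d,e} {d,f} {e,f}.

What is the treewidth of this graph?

A width-4 tree decomposition is:
Bags: B1 = {b, c, d, e, f}  B2 = {a, c, d, e, f}
Tree: B1–B2
Each bag holds 5 vertices, so the decomposition has width 4, which upper-bounds the treewidth. Conversely, {a, c, d, e, f} is a clique of size 5, and the vertices of any clique must share a bag in every tree decomposition; so some bag has ≥ 5 vertices and tw(G) ≥ 4. Hence tw(G) = 4 exactly.

4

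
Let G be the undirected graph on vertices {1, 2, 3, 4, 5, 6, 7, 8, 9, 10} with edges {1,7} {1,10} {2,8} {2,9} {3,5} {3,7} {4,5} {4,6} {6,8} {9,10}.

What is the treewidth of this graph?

A width-2 tree decomposition is:
Bags: B1 = {2, 9, 10}  B2 = {1, 2, 10}  B3 = {1, 2, 7}  B4 = {2, 3, 7}  B5 = {2, 3, 5}  B6 = {2, 4, 5}  B7 = {2, 4, 6}  B8 = {2, 6, 8}
Tree: B1–B2, B2–B3, B3–B4, B4–B5, B5–B6, B6–B7, B7–B8
Each bag holds 3 vertices, so the decomposition has width 2, which upper-bounds the treewidth. The edges 2–9–10–1–7–3–5–4–6–8–2 form a cycle, so G is not a tree and its treewidth is at least 2. Combining the bounds, tw(G) = 2.

2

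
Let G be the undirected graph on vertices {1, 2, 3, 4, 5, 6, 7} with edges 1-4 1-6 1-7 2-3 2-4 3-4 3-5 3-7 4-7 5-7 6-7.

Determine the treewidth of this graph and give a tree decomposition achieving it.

Each bag holds 3 vertices, so the decomposition has width 2, which upper-bounds the treewidth. For the lower bound, the 3 vertices {2, 3, 4} are pairwise adjacent, and any tree decomposition puts a clique entirely inside one bag — forcing width ≥ 2. Therefore the treewidth is 2.

Treewidth 2.
Bags: B1 = {3, 4, 7}  B2 = {1, 4, 7}  B3 = {2, 3, 4}  B4 = {3, 5, 7}  B5 = {1, 6, 7}
Tree: B1–B2, B1–B3, B1–B4, B2–B5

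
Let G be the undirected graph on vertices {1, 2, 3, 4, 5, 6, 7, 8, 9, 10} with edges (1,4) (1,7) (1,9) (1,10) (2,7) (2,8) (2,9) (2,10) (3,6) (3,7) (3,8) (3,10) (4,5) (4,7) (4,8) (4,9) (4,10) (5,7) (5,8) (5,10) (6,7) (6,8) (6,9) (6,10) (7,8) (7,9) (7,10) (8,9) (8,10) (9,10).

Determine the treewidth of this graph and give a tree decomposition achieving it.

Treewidth 4.
One optimal decomposition is:
Bags: B1 = {6, 7, 8, 9, 10}  B2 = {4, 7, 8, 9, 10}  B3 = {4, 5, 7, 8, 10}  B4 = {1, 4, 7, 9, 10}  B5 = {3, 6, 7, 8, 10}  B6 = {2, 7, 8, 9, 10}
Tree: B1–B2, B2–B3, B2–B4, B1–B5, B1–B6

The largest bag has 5 vertices, giving width 4; this decomposition certifies tw(G) ≤ 4. On the other hand G contains the 5-clique {2, 7, 8, 9, 10}. A clique must lie in a single bag of any decomposition, so no decomposition can have width below 4. Hence tw(G) = 4 exactly.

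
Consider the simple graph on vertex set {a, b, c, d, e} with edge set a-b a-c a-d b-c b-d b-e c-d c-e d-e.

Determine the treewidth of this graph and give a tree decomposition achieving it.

Treewidth 3.
One such decomposition:
Bags: B1 = {a, b, c, d}  B2 = {b, c, d, e}
Tree: B1–B2

Every bag has size at most 4, so the width is 4 − 1 = 3 and tw(G) ≤ 3. Conversely, {b, c, d, e} is a clique of size 4, and the vertices of any clique must share a bag in every tree decomposition; so some bag has ≥ 4 vertices and tw(G) ≥ 3. Therefore the treewidth is 3.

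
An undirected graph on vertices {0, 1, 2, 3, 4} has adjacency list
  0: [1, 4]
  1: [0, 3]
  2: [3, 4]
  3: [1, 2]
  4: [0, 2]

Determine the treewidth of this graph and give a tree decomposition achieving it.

The largest bag has 3 vertices, giving width 2; this decomposition certifies tw(G) ≤ 2. For the lower bound, G contains the cycle 2–4–0–1–3–2, so G is not a forest; only forests have treewidth ≤ 1, hence tw(G) ≥ 2. Combining the bounds, tw(G) = 2.

Treewidth 2.
One optimal decomposition is:
Bags: B1 = {0, 2, 4}  B2 = {0, 1, 2}  B3 = {1, 2, 3}
Tree: B1–B2, B2–B3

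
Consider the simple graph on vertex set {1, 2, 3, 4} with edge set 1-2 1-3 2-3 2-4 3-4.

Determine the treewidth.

A width-2 tree decomposition is:
Bags: B1 = {2, 3, 4}  B2 = {1, 2, 3}
Tree: B1–B2
The largest bag has 3 vertices, giving width 2; this decomposition certifies tw(G) ≤ 2. Conversely, {1, 2, 3} is a clique of size 3, and the vertices of any clique must share a bag in every tree decomposition; so some bag has ≥ 3 vertices and tw(G) ≥ 2. Combining the bounds, tw(G) = 2.

2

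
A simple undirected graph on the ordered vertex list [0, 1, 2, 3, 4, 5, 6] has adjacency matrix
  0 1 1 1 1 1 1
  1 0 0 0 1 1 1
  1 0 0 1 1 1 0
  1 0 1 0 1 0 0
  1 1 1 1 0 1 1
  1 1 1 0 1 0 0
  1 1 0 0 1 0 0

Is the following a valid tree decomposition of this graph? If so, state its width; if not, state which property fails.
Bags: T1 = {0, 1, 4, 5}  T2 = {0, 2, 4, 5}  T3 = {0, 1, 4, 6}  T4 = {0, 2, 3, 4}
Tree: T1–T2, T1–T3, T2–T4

Yes; width 3.

Vertex coverage: the bags together contain {0, 1, 2, 3, 4, 5, 6}, the full vertex set. Edge coverage: each edge of G has both endpoints in at least one bag. Running intersection: for every vertex, the bags containing it form a connected subtree. All three properties hold, so this is a valid tree decomposition of width max|bag| − 1 = 3, and hence tw(G) ≤ 3.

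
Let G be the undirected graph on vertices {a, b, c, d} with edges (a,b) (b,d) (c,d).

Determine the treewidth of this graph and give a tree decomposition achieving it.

The largest bag has 2 vertices, giving width 1; this decomposition certifies tw(G) ≤ 1. Any graph with an edge has treewidth ≥ 1, and G has the edge c–d. Combining the bounds, tw(G) = 1.

Treewidth 1.
One optimal decomposition is:
Bags: B1 = {c, d}  B2 = {b, d}  B3 = {a, b}
Tree: B1–B2, B2–B3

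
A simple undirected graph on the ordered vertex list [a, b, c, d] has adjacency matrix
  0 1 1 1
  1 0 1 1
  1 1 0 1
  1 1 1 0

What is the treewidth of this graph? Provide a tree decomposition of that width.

A single bag containing all 4 vertices is trivially a valid decomposition of width 3. On the other hand G contains the 4-clique {a, b, c, d}. A clique must lie in a single bag of any decomposition, so no decomposition can have width below 3. Therefore the treewidth is 3.

Treewidth 3.
One optimal decomposition is:
Bags: B1 = {a, b, c, d}
Tree: (single bag)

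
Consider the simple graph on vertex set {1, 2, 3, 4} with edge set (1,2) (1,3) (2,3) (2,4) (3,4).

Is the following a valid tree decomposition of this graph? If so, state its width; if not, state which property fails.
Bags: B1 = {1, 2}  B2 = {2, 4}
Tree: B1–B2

No — vertex 3 appears in no bag.

A tree decomposition must satisfy three properties: every vertex lies in some bag; for every edge, both endpoints lie together in some bag; and for every vertex, the bags containing it form a connected subtree. Here vertex 3 appears in no bag, so the decomposition is invalid.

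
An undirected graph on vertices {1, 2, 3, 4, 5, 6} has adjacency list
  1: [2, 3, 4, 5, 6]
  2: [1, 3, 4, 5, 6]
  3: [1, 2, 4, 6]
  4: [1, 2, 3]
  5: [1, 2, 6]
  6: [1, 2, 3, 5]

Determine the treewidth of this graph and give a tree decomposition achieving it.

Each bag holds 4 vertices, so the decomposition has width 3, which upper-bounds the treewidth. For the lower bound, the 4 vertices {1, 2, 3, 4} are pairwise adjacent, and any tree decomposition puts a clique entirely inside one bag — forcing width ≥ 3. Therefore the treewidth is 3.

Treewidth 3.
One such decomposition:
Bags: B1 = {1, 2, 3, 6}  B2 = {1, 2, 5, 6}  B3 = {1, 2, 3, 4}
Tree: B1–B2, B1–B3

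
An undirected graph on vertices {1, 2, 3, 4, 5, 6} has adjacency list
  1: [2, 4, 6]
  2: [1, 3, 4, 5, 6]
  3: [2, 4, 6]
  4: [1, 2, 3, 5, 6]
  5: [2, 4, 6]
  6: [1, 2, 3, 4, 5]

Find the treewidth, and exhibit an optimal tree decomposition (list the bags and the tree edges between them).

Treewidth 3.
One such decomposition:
Bags: B1 = {1, 2, 4, 6}  B2 = {2, 3, 4, 6}  B3 = {2, 4, 5, 6}
Tree: B1–B2, B2–B3

Every bag has size at most 4, so the width is 4 − 1 = 3 and tw(G) ≤ 3. Conversely, {1, 2, 4, 6} is a clique of size 4, and the vertices of any clique must share a bag in every tree decomposition; so some bag has ≥ 4 vertices and tw(G) ≥ 3. The upper and lower bounds meet at 3, so that is the treewidth.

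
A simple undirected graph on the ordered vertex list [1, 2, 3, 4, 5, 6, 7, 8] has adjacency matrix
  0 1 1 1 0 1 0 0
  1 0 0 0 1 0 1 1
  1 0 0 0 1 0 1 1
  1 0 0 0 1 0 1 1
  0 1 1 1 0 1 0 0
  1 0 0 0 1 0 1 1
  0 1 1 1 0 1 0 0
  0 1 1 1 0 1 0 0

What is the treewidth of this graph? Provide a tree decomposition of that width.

Each bag holds 5 vertices, so the decomposition has width 4, which upper-bounds the treewidth. For the lower bound: the 5 vertex sets {1,2}, {3,7}, {4,5}, {8}, {6} are disjoint, each induces a connected subgraph, and every pair is joined by at least one edge of G. Contracting each set to a single vertex therefore yields K_{5} as a minor, and since treewidth is minor-monotone, tw(G) ≥ tw(K_{5}) = 4. Combining the bounds, tw(G) = 4.

Treewidth 4.
One optimal decomposition is:
Bags: B1 = {1, 2, 5, 7, 8}  B2 = {1, 3, 5, 7, 8}  B3 = {1, 4, 5, 7, 8}  B4 = {1, 5, 6, 7, 8}
Tree: B1–B2, B2–B3, B3–B4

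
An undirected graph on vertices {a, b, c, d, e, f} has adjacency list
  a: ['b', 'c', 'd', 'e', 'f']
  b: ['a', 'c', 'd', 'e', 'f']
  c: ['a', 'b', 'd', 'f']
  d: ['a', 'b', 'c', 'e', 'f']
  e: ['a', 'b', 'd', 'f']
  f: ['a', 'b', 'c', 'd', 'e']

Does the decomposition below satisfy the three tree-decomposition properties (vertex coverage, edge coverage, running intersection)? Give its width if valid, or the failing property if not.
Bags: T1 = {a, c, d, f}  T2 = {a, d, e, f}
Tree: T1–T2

No — vertex b appears in no bag.

A tree decomposition must satisfy three properties: every vertex lies in some bag; for every edge, both endpoints lie together in some bag; and for every vertex, the bags containing it form a connected subtree. Here vertex b appears in no bag, so the decomposition is invalid.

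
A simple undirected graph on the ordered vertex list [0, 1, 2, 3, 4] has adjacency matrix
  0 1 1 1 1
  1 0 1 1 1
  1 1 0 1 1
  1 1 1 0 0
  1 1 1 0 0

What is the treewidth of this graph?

A width-3 tree decomposition is:
Bags: B1 = {0, 1, 2, 4}  B2 = {0, 1, 2, 3}
Tree: B1–B2
Every bag has size at most 4, so the width is 4 − 1 = 3 and tw(G) ≤ 3. Conversely, {0, 1, 2, 3} is a clique of size 4, and the vertices of any clique must share a bag in every tree decomposition; so some bag has ≥ 4 vertices and tw(G) ≥ 3. Hence tw(G) = 3 exactly.

3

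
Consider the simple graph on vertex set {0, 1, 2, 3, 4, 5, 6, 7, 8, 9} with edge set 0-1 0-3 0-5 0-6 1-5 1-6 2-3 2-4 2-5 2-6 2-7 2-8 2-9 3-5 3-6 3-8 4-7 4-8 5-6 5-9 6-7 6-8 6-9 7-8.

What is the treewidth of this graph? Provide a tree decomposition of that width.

The largest bag has 4 vertices, giving width 3; this decomposition certifies tw(G) ≤ 3. Conversely, {2, 4, 7, 8} is a clique of size 4, and the vertices of any clique must share a bag in every tree decomposition; so some bag has ≥ 4 vertices and tw(G) ≥ 3. Therefore the treewidth is 3.

Treewidth 3.
One optimal decomposition is:
Bags: B1 = {2, 6, 7, 8}  B2 = {2, 3, 6, 8}  B3 = {2, 3, 5, 6}  B4 = {0, 3, 5, 6}  B5 = {2, 5, 6, 9}  B6 = {0, 1, 5, 6}  B7 = {2, 4, 7, 8}
Tree: B1–B2, B2–B3, B3–B4, B3–B5, B4–B6, B1–B7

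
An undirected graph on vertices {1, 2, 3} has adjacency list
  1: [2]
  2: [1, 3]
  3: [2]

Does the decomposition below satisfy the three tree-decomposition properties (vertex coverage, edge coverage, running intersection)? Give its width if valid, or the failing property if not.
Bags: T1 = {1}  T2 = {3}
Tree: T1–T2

A tree decomposition must satisfy three properties: every vertex lies in some bag; for every edge, both endpoints lie together in some bag; and for every vertex, the bags containing it form a connected subtree. Here vertex 2 appears in no bag, so the decomposition is invalid.

No — vertex 2 appears in no bag.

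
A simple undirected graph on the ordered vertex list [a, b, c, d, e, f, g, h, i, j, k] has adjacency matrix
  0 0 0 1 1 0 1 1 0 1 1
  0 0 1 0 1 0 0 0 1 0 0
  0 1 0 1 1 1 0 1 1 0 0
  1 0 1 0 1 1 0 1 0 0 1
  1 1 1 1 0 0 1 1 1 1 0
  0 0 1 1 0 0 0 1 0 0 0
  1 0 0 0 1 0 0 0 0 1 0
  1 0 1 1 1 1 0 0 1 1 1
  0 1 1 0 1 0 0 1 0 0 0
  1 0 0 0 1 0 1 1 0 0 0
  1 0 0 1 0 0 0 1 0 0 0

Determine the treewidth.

3

A width-3 tree decomposition is:
Bags: B1 = {a, e, h, j}  B2 = {a, e, g, j}  B3 = {a, d, e, h}  B4 = {a, d, h, k}  B5 = {c, d, e, h}  B6 = {c, e, h, i}  B7 = {b, c, e, i}  B8 = {c, d, f, h}
Tree: B1–B2, B1–B3, B3–B4, B3–B5, B5–B6, B6–B7, B5–B8
The largest bag has 4 vertices, giving width 3; this decomposition certifies tw(G) ≤ 3. For the lower bound, the 4 vertices {a, e, g, j} are pairwise adjacent, and any tree decomposition puts a clique entirely inside one bag — forcing width ≥ 3. Combining the bounds, tw(G) = 3.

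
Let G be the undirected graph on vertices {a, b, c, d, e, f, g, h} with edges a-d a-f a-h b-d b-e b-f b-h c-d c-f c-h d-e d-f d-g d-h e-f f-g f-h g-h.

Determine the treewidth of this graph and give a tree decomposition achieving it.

Each bag holds 4 vertices, so the decomposition has width 3, which upper-bounds the treewidth. Conversely, {b, d, e, f} is a clique of size 4, and the vertices of any clique must share a bag in every tree decomposition; so some bag has ≥ 4 vertices and tw(G) ≥ 3. The upper and lower bounds meet at 3, so that is the treewidth.

Treewidth 3.
One optimal decomposition is:
Bags: B1 = {c, d, f, h}  B2 = {b, d, f, h}  B3 = {b, d, e, f}  B4 = {d, f, g, h}  B5 = {a, d, f, h}
Tree: B1–B2, B2–B3, B1–B4, B2–B5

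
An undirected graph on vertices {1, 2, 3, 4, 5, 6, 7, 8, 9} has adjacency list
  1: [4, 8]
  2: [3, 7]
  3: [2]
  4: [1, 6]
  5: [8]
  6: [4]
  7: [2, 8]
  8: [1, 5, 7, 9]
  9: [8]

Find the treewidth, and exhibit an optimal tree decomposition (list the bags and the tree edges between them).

Every bag has size at most 2, so the width is 2 − 1 = 1 and tw(G) ≤ 1. G has an edge, so its treewidth is at least 1. Combining the bounds, tw(G) = 1.

Treewidth 1.
One optimal decomposition is:
Bags: B1 = {5, 8}  B2 = {1, 8}  B3 = {1, 4}  B4 = {7, 8}  B5 = {2, 7}  B6 = {4, 6}  B7 = {2, 3}  B8 = {8, 9}
Tree: B1–B2, B2–B3, B2–B4, B4–B5, B3–B6, B5–B7, B1–B8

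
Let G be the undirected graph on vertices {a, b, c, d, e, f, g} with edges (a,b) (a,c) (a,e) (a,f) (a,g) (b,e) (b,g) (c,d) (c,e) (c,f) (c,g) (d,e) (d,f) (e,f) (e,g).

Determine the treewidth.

3

A width-3 tree decomposition is:
Bags: B1 = {a, c, e, f}  B2 = {a, c, e, g}  B3 = {c, d, e, f}  B4 = {a, b, e, g}
Tree: B1–B2, B1–B3, B2–B4
Each bag holds 4 vertices, so the decomposition has width 3, which upper-bounds the treewidth. For the lower bound, the 4 vertices {a, c, e, g} are pairwise adjacent, and any tree decomposition puts a clique entirely inside one bag — forcing width ≥ 3. Hence tw(G) = 3 exactly.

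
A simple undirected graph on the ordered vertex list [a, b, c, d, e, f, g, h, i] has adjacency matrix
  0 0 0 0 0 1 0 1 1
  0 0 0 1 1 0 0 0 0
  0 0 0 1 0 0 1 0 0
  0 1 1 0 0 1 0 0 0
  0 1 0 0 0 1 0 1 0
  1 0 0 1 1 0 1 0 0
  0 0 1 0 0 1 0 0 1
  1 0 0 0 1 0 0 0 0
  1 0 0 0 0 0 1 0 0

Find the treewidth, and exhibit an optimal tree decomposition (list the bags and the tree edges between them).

Treewidth 3.
One optimal decomposition is:
Bags: B1 = {a, b, e, h}  B2 = {a, b, e, f}  B3 = {a, b, d, f}  B4 = {a, d, f, i}  B5 = {d, f, g, i}  B6 = {c, d, g, i}
Tree: B1–B2, B2–B3, B3–B4, B4–B5, B5–B6

Every bag has size at most 4, so the width is 4 − 1 = 3 and tw(G) ≤ 3. For the lower bound: the 4 vertex sets {b,e,h}, {a}, {f}, {c,d,g,i} are disjoint, each induces a connected subgraph, and every pair is joined by at least one edge of G. Contracting each set to a single vertex therefore yields K_{4} as a minor, and since treewidth is minor-monotone, tw(G) ≥ tw(K_{4}) = 3. Combining the bounds, tw(G) = 3.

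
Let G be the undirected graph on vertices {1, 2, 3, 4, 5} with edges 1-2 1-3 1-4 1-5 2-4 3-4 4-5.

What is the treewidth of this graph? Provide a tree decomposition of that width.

Treewidth 2.
One such decomposition:
Bags: B1 = {1, 4, 5}  B2 = {1, 2, 4}  B3 = {1, 3, 4}
Tree: B1–B2, B1–B3

The largest bag has 3 vertices, giving width 2; this decomposition certifies tw(G) ≤ 2. For the lower bound, the 3 vertices {1, 2, 4} are pairwise adjacent, and any tree decomposition puts a clique entirely inside one bag — forcing width ≥ 2. The upper and lower bounds meet at 2, so that is the treewidth.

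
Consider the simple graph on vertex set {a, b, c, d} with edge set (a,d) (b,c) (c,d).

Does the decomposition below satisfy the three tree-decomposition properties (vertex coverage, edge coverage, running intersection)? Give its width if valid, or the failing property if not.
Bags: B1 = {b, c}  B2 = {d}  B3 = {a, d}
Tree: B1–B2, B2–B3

A tree decomposition must satisfy three properties: every vertex lies in some bag; for every edge, both endpoints lie together in some bag; and for every vertex, the bags containing it form a connected subtree. Here edge (c,d) lies in no bag, so the decomposition is invalid.

No — edge (c,d) lies in no bag.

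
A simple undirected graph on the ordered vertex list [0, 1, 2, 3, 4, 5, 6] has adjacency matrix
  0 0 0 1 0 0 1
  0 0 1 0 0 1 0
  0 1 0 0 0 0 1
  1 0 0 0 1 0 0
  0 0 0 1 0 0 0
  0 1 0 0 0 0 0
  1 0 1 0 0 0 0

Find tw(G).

A width-1 tree decomposition is:
Bags: B1 = {1, 5}  B2 = {1, 2}  B3 = {2, 6}  B4 = {0, 6}  B5 = {0, 3}  B6 = {3, 4}
Tree: B1–B2, B2–B3, B3–B4, B4–B5, B5–B6
The largest bag has 2 vertices, giving width 1; this decomposition certifies tw(G) ≤ 1. Since G has at least one edge (e.g. 5–1), it is not an edgeless graph, so tw(G) ≥ 1. The upper and lower bounds meet at 1, so that is the treewidth.

1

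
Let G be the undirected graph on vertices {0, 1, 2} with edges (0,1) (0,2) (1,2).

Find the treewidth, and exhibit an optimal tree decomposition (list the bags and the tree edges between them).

With just one bag of size 3, the width is 3 − 1 = 2, so tw(G) ≤ 2. On the other hand G contains the 3-clique {0, 1, 2}. A clique must lie in a single bag of any decomposition, so no decomposition can have width below 2. Combining the bounds, tw(G) = 2.

Treewidth 2.
Bags: B1 = {0, 1, 2}
Tree: (single bag)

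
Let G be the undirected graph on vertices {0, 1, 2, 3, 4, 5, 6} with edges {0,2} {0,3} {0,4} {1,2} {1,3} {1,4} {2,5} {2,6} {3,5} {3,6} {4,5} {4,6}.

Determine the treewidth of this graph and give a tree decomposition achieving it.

Treewidth 3.
One such decomposition:
Bags: B1 = {2, 3, 4, 5}  B2 = {0, 2, 3, 4}  B3 = {2, 3, 4, 6}  B4 = {1, 2, 3, 4}
Tree: B1–B2, B2–B3, B3–B4

Every bag has size at most 4, so the width is 4 − 1 = 3 and tw(G) ≤ 3. For the lower bound: the 4 vertex sets {4,5}, {0,3}, {2}, {6} are disjoint, each induces a connected subgraph, and every pair is joined by at least one edge of G. Contracting each set to a single vertex therefore yields K_{4} as a minor, and since treewidth is minor-monotone, tw(G) ≥ tw(K_{4}) = 3. The upper and lower bounds meet at 3, so that is the treewidth.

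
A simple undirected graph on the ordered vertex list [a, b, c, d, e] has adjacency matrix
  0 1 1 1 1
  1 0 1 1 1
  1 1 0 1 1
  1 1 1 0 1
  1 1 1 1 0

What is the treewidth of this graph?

A width-4 tree decomposition is:
Bags: B1 = {a, b, c, d, e}
Tree: (single bag)
With just one bag of size 5, the width is 5 − 1 = 4, so tw(G) ≤ 4. For the lower bound, the 5 vertices {a, b, c, d, e} are pairwise adjacent, and any tree decomposition puts a clique entirely inside one bag — forcing width ≥ 4. Therefore the treewidth is 4.

4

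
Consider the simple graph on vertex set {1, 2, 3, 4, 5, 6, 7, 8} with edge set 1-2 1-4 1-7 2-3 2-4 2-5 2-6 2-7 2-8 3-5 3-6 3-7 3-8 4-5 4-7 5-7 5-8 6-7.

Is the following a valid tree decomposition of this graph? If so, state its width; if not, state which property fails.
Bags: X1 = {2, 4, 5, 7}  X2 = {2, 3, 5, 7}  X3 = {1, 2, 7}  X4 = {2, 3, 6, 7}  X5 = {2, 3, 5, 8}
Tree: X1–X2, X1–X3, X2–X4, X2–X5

No — edge (4,1) lies in no bag.

A tree decomposition must satisfy three properties: every vertex lies in some bag; for every edge, both endpoints lie together in some bag; and for every vertex, the bags containing it form a connected subtree. Here edge (4,1) lies in no bag, so the decomposition is invalid.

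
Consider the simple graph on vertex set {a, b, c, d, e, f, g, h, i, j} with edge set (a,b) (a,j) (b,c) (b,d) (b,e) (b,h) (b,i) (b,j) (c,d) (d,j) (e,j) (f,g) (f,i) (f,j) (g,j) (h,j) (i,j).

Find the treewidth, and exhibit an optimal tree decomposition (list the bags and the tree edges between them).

Each bag holds 3 vertices, so the decomposition has width 2, which upper-bounds the treewidth. Conversely, {f, g, j} is a clique of size 3, and the vertices of any clique must share a bag in every tree decomposition; so some bag has ≥ 3 vertices and tw(G) ≥ 2. Therefore the treewidth is 2.

Treewidth 2.
Bags: B1 = {f, g, j}  B2 = {f, i, j}  B3 = {b, i, j}  B4 = {a, b, j}  B5 = {b, d, j}  B6 = {b, h, j}  B7 = {b, e, j}  B8 = {b, c, d}
Tree: B1–B2, B2–B3, B3–B4, B4–B5, B4–B6, B5–B7, B5–B8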